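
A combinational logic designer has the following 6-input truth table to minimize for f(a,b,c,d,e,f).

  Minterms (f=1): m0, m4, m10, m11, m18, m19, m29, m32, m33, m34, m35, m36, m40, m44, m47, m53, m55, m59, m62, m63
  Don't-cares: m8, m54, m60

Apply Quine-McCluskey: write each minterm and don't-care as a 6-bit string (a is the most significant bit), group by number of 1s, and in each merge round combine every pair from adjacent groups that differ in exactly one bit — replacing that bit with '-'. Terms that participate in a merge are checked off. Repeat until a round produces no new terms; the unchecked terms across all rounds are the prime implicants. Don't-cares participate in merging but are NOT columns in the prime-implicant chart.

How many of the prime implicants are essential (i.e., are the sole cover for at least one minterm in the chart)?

[col 0] 000000*, 000100*, 001000*, 001010*, 001011*, 010010*, 010011*, 011101, 100000*, 100001*, 100010*, 100011*, 100100*, 101000*, 101100*, 101111*, 110101*, 110110*, 110111*, 111011*, 111100*, 111110*, 111111*
[col 1] -00000*, -00100*, -01000*, 00-000*, 000-00*, 0010-0, 00101-, 01001-, 1-1100, 1-1111, 10-000*, 10-100*, 100-00*, 1000-0*, 1000-1*, 10000-*, 10001-*, 101-00*, 11-110*, 11-111*, 1101-1, 11011-*, 111-11, 1111-0, 11111-*
[col 2] -0-000, -00-00, 10--00, 1000--, 11-11-
Prime implicants: -0-000, -00-00, 0010-0, 00101-, 01001-, 011101, 1-1100, 1-1111, 10--00, 1000--, 11-11-, 1101-1, 111-11, 1111-0
PI chart (minterm → PIs covering it):
  0 | -0-000,-00-00
  4 | -00-00  (sole → essential)
  10 | 0010-0,00101-
  11 | 00101-  (sole → essential)
  18 | 01001-  (sole → essential)
  19 | 01001-  (sole → essential)
  29 | 011101  (sole → essential)
  32 | -0-000,-00-00,10--00,1000--
  33 | 1000--  (sole → essential)
  34 | 1000--  (sole → essential)
  35 | 1000--  (sole → essential)
  36 | -00-00,10--00
  40 | -0-000,10--00
  44 | 1-1100,10--00
  47 | 1-1111  (sole → essential)
  53 | 1101-1  (sole → essential)
  55 | 11-11-,1101-1
  59 | 111-11  (sole → essential)
  62 | 11-11-,1111-0
  63 | 1-1111,11-11-,111-11
Essential prime implicants: -00-00, 00101-, 01001-, 011101, 1-1111, 1000--, 1101-1, 111-11

8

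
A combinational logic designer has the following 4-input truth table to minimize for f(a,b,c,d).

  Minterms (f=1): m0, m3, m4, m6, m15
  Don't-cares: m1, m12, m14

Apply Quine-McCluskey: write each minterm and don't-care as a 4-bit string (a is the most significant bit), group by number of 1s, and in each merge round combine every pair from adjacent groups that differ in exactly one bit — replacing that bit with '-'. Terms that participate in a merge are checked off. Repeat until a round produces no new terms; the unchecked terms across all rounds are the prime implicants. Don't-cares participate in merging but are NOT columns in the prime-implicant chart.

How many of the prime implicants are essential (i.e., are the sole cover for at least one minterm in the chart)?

3

[col 0] 0000*, 0001*, 0011*, 0100*, 0110*, 1100*, 1110*, 1111*
[col 1] -100*, -110*, 0-00, 00-1, 000-, 01-0*, 11-0*, 111-
[col 2] -1-0
Prime implicants: -1-0, 0-00, 00-1, 000-, 111-
PI chart (minterm → PIs covering it):
  0 | 0-00,000-
  3 | 00-1  (sole → essential)
  4 | -1-0,0-00
  6 | -1-0  (sole → essential)
  15 | 111-  (sole → essential)
Essential prime implicants: -1-0, 00-1, 111-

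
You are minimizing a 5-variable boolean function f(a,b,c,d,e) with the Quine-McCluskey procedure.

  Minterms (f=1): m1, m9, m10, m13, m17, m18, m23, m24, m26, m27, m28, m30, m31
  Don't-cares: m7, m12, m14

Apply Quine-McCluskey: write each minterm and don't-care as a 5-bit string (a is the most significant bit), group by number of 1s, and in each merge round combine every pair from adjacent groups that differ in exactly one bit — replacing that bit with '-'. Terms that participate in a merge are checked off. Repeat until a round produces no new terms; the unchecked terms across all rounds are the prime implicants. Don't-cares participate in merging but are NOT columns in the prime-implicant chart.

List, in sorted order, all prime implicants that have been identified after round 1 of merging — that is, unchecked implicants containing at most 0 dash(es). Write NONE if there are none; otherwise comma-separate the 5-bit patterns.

NONE

[col 0] 00001*, 00111*, 01001*, 01010*, 01100*, 01101*, 01110*, 10001*, 10010*, 10111*, 11000*, 11010*, 11011*, 11100*, 11110*, 11111*
[col 1] -0001, -0111, -1010*, -1100*, -1110*, 0-001, 01-01, 01-10*, 011-0*, 0110-, 1-010, 1-111, 11-00*, 11-10*, 11-11*, 110-0*, 1101-*, 111-0*, 1111-*
[col 2] -1-10, -11-0, 11--0, 11-1-
Prime implicants: -0001, -0111, -1-10, -11-0, 0-001, 01-01, 0110-, 1-010, 1-111, 11--0, 11-1-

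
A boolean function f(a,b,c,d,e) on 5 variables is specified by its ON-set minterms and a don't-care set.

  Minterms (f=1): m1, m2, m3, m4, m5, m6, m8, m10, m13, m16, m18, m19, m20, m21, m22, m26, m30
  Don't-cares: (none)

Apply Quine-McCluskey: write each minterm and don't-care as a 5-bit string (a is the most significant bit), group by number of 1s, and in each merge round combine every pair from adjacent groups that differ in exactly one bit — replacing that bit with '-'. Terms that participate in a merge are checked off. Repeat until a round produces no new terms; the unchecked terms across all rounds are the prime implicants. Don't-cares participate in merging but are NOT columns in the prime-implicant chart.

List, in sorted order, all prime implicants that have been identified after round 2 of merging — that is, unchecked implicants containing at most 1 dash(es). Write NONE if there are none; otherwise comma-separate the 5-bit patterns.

size-2^0 implicants → 00001(✓)  00010(✓)  00011(✓)  00100(✓)  00101(✓)  00110(✓)  01000(✓)  01010(✓)  01101(✓)  10000(✓)  10010(✓)  10011(✓)  10100(✓)  10101(✓)  10110(✓)  11010(✓)  11110(✓)
size-2^1 implicants → -0010(✓)  -0011(✓)  -0100(✓)  -0101(✓)  -0110(✓)  -1010(✓)  0-010(✓)  0-101  00-01  00-10(✓)  000-1  0001-(✓)  001-0(✓)  0010-(✓)  010-0  1-010(✓)  1-110(✓)  10-00(✓)  10-10(✓)  100-0(✓)  1001-(✓)  101-0(✓)  1010-(✓)  11-10(✓)
size-2^2 implicants → --010  -0-10  -001-  -01-0  -010-  1--10  10--0
Unchecked terms (primes): --010, -0-10, -001-, -01-0, -010-, 0-101, 00-01, 000-1, 010-0, 1--10, 10--0

0-101, 00-01, 000-1, 010-0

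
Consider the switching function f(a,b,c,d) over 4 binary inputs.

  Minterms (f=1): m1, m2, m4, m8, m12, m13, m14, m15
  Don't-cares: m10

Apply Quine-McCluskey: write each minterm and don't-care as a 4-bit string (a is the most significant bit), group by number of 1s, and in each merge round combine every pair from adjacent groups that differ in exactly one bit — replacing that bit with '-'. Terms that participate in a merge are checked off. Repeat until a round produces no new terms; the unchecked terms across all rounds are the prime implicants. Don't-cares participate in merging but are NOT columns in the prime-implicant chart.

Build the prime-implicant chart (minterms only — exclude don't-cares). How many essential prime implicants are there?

Round 0: 0001 0010✓ 0100✓ 1000✓ 1010✓ 1100✓ 1101✓ 1110✓ 1111✓
Round 1: -010 -100 1-00✓ 1-10✓ 10-0✓ 11-0✓ 11-1✓ 110-✓ 111-✓
Round 2: 1--0 11--
PIs = {-010, -100, 0001, 1--0, 11--}
Coverage chart:
  m1: 0001 ←essential
  m2: -010 ←essential
  m4: -100 ←essential
  m8: 1--0 ←essential
  m12: -100,1--0,11--
  m13: 11-- ←essential
  m14: 1--0,11--
  m15: 11-- ←essential
Essential: -010, -100, 0001, 1--0, 11--

5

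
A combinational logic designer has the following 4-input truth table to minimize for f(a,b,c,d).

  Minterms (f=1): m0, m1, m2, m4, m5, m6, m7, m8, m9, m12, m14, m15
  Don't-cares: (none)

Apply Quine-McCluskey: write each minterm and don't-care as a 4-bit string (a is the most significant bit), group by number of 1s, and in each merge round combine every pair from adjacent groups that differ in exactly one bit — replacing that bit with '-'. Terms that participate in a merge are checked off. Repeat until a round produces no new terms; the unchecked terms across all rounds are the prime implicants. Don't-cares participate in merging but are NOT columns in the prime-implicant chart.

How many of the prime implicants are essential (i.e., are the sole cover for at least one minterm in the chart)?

size-2^0 implicants → 0000(✓)  0001(✓)  0010(✓)  0100(✓)  0101(✓)  0110(✓)  0111(✓)  1000(✓)  1001(✓)  1100(✓)  1110(✓)  1111(✓)
size-2^1 implicants → -000(✓)  -001(✓)  -100(✓)  -110(✓)  -111(✓)  0-00(✓)  0-01(✓)  0-10(✓)  00-0(✓)  000-(✓)  01-0(✓)  01-1(✓)  010-(✓)  011-(✓)  1-00(✓)  100-(✓)  11-0(✓)  111-(✓)
size-2^2 implicants → --00  -00-  -1-0  -11-  0--0  0-0-  01--
Unchecked terms (primes): --00, -00-, -1-0, -11-, 0--0, 0-0-, 01--
Minterm coverage:
  m0 ⊆ --00,-00-,0--0,0-0-
  m1 ⊆ -00-,0-0-
  m2 ⊆ 0--0 [E]
  m4 ⊆ --00,-1-0,0--0,0-0-,01--
  m5 ⊆ 0-0-,01--
  m6 ⊆ -1-0,-11-,0--0,01--
  m7 ⊆ -11-,01--
  m8 ⊆ --00,-00-
  m9 ⊆ -00- [E]
  m12 ⊆ --00,-1-0
  m14 ⊆ -1-0,-11-
  m15 ⊆ -11- [E]
E = {-00-, -11-, 0--0}

3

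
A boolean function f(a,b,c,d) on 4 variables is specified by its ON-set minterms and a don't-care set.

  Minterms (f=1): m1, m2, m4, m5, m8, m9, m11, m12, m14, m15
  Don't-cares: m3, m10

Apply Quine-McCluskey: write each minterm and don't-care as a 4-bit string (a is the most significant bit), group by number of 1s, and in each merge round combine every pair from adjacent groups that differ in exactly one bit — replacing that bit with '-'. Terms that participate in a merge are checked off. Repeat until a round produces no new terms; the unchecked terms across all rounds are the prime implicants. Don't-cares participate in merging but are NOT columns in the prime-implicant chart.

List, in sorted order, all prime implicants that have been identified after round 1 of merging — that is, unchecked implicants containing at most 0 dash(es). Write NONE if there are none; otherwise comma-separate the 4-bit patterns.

NONE

[col 0] 0001*, 0010*, 0011*, 0100*, 0101*, 1000*, 1001*, 1010*, 1011*, 1100*, 1110*, 1111*
[col 1] -001*, -010*, -011*, -100, 0-01, 00-1*, 001-*, 010-, 1-00*, 1-10*, 1-11*, 10-0*, 10-1*, 100-*, 101-*, 11-0*, 111-*
[col 2] -0-1, -01-, 1--0, 1-1-, 10--
Prime implicants: -0-1, -01-, -100, 0-01, 010-, 1--0, 1-1-, 10--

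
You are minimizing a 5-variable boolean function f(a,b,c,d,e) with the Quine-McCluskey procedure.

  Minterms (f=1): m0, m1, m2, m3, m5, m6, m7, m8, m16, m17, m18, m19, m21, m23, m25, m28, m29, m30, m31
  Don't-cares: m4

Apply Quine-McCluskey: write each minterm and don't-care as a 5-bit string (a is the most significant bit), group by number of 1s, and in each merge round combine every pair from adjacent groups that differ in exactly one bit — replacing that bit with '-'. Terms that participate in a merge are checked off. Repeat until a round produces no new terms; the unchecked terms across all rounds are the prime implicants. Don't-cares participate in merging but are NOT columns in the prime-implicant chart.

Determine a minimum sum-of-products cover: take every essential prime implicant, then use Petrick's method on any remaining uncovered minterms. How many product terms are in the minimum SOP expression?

6

size-2^0 implicants → 00000(✓)  00001(✓)  00010(✓)  00011(✓)  00100(✓)  00101(✓)  00110(✓)  00111(✓)  01000(✓)  10000(✓)  10001(✓)  10010(✓)  10011(✓)  10101(✓)  10111(✓)  11001(✓)  11100(✓)  11101(✓)  11110(✓)  11111(✓)
size-2^1 implicants → -0000(✓)  -0001(✓)  -0010(✓)  -0011(✓)  -0101(✓)  -0111(✓)  0-000  00-00(✓)  00-01(✓)  00-10(✓)  00-11(✓)  000-0(✓)  000-1(✓)  0000-(✓)  0001-(✓)  001-0(✓)  001-1(✓)  0010-(✓)  0011-(✓)  1-001(✓)  1-101(✓)  1-111(✓)  10-01(✓)  10-11(✓)  100-0(✓)  100-1(✓)  1000-(✓)  1001-(✓)  101-1(✓)  11-01(✓)  111-0(✓)  111-1(✓)  1110-(✓)  1111-(✓)
size-2^2 implicants → -0-01(✓)  -0-11(✓)  -00-0(✓)  -00-1(✓)  -000-(✓)  -001-(✓)  -01-1(✓)  00--0(✓)  00--1(✓)  00-0-(✓)  00-1-(✓)  000--(✓)  001--(✓)  1--01  1-1-1  10--1(✓)  100--(✓)  111--
size-2^3 implicants → -0--1  -00--  00---
Unchecked terms (primes): -0--1, -00--, 0-000, 00---, 1--01, 1-1-1, 111--
Minterm coverage:
  m0 ⊆ -00--,0-000,00---
  m1 ⊆ -0--1,-00--,00---
  m2 ⊆ -00--,00---
  m3 ⊆ -0--1,-00--,00---
  m5 ⊆ -0--1,00---
  m6 ⊆ 00--- [E]
  m7 ⊆ -0--1,00---
  m8 ⊆ 0-000 [E]
  m16 ⊆ -00-- [E]
  m17 ⊆ -0--1,-00--,1--01
  m18 ⊆ -00-- [E]
  m19 ⊆ -0--1,-00--
  m21 ⊆ -0--1,1--01,1-1-1
  m23 ⊆ -0--1,1-1-1
  m25 ⊆ 1--01 [E]
  m28 ⊆ 111-- [E]
  m29 ⊆ 1--01,1-1-1,111--
  m30 ⊆ 111-- [E]
  m31 ⊆ 1-1-1,111--
E = {-00--, 0-000, 00---, 1--01, 111--}
Petrick residual → -0--1
Cover = b'e + b'c' + a'c'd'e' + a'b' + ad'e + abc  |cover|=6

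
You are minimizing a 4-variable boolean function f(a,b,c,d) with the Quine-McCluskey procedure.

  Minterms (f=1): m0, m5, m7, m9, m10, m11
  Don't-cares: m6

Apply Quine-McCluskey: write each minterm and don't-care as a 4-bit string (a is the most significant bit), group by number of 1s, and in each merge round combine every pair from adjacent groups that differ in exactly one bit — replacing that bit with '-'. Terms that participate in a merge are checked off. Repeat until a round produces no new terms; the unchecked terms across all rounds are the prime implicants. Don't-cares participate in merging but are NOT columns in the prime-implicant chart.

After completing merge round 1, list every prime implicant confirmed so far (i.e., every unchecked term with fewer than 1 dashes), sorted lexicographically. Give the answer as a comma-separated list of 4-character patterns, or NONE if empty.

[col 0] 0000, 0101*, 0110*, 0111*, 1001*, 1010*, 1011*
[col 1] 01-1, 011-, 10-1, 101-
Prime implicants: 0000, 01-1, 011-, 10-1, 101-

0000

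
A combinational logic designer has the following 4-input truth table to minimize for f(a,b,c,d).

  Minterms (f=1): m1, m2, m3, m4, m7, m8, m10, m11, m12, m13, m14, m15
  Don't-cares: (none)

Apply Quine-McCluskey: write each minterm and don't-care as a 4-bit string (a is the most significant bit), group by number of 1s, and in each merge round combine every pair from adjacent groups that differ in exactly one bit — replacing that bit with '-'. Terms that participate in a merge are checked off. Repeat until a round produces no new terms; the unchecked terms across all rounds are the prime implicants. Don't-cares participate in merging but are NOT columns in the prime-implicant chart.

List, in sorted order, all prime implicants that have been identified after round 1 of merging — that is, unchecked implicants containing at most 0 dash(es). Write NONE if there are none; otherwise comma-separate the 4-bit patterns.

NONE

Round 0: 0001✓ 0010✓ 0011✓ 0100✓ 0111✓ 1000✓ 1010✓ 1011✓ 1100✓ 1101✓ 1110✓ 1111✓
Round 1: -010✓ -011✓ -100 -111✓ 0-11✓ 00-1 001-✓ 1-00✓ 1-10✓ 1-11✓ 10-0✓ 101-✓ 11-0✓ 11-1✓ 110-✓ 111-✓
Round 2: --11 -01- 1--0 1-1- 11--
PIs = {--11, -01-, -100, 00-1, 1--0, 1-1-, 11--}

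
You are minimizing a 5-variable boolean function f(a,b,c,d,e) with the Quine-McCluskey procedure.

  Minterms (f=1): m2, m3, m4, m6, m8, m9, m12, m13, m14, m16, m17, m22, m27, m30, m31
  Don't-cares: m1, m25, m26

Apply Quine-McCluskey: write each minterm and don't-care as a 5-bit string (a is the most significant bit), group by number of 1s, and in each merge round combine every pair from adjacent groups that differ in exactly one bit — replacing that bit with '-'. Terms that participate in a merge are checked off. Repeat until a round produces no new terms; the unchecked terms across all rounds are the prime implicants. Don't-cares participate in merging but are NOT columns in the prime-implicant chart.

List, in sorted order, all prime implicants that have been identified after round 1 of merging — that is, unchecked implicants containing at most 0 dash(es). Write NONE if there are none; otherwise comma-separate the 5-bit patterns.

NONE

[col 0] 00001*, 00010*, 00011*, 00100*, 00110*, 01000*, 01001*, 01100*, 01101*, 01110*, 10000*, 10001*, 10110*, 11001*, 11010*, 11011*, 11110*, 11111*
[col 1] -0001*, -0110*, -1001*, -1110*, 0-001*, 0-100*, 0-110*, 00-10, 000-1, 0001-, 001-0*, 01-00*, 01-01*, 0100-*, 011-0*, 0110-*, 1-001*, 1-110*, 1000-, 11-10*, 11-11*, 110-1, 1101-*, 1111-*
[col 2] --001, --110, 0-1-0, 01-0-, 11-1-
Prime implicants: --001, --110, 0-1-0, 00-10, 000-1, 0001-, 01-0-, 1000-, 11-1-, 110-1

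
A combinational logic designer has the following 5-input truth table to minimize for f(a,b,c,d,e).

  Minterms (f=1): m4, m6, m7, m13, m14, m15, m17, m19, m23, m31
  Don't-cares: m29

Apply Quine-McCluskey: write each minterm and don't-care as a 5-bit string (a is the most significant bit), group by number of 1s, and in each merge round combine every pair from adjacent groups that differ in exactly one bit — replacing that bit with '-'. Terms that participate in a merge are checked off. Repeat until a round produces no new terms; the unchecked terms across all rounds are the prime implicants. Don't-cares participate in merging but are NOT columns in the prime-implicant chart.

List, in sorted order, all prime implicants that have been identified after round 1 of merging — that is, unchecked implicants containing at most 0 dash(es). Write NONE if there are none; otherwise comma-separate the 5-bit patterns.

NONE

[col 0] 00100*, 00110*, 00111*, 01101*, 01110*, 01111*, 10001*, 10011*, 10111*, 11101*, 11111*
[col 1] -0111*, -1101*, -1111*, 0-110*, 0-111*, 001-0, 0011-*, 011-1*, 0111-*, 1-111*, 10-11, 100-1, 111-1*
[col 2] --111, -11-1, 0-11-
Prime implicants: --111, -11-1, 0-11-, 001-0, 10-11, 100-1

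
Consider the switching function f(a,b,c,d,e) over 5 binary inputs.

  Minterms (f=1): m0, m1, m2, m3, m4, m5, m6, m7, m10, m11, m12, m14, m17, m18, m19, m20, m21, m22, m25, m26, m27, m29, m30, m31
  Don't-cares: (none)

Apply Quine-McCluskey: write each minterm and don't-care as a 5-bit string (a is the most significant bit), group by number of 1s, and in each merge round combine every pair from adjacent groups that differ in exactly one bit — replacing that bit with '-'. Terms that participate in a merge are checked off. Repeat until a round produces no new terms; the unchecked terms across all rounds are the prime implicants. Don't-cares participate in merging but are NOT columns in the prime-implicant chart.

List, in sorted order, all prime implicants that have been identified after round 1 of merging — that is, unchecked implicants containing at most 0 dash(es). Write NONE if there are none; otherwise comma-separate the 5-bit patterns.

Round 0: 00000✓ 00001✓ 00010✓ 00011✓ 00100✓ 00101✓ 00110✓ 00111✓ 01010✓ 01011✓ 01100✓ 01110✓ 10001✓ 10010✓ 10011✓ 10100✓ 10101✓ 10110✓ 11001✓ 11010✓ 11011✓ 11101✓ 11110✓ 11111✓
Round 1: -0001✓ -0010✓ -0011✓ -0100✓ -0101✓ -0110✓ -1010✓ -1011✓ -1110✓ 0-010✓ 0-011✓ 0-100✓ 0-110✓ 00-00✓ 00-01✓ 00-10✓ 00-11✓ 000-0✓ 000-1✓ 0000-✓ 0001-✓ 001-0✓ 001-1✓ 0010-✓ 0011-✓ 01-10✓ 0101-✓ 011-0✓ 1-001✓ 1-010✓ 1-011✓ 1-101✓ 1-110✓ 10-01✓ 10-10✓ 100-1✓ 1001-✓ 101-0✓ 1010-✓ 11-01✓ 11-10✓ 11-11✓ 110-1✓ 1101-✓ 111-1✓ 1111-✓
Round 2: --010✓ --011✓ --110✓ -0-01 -0-10✓ -00-1 -001-✓ -01-0 -010- -1-10✓ -101-✓ 0--10✓ 0-01-✓ 0-1-0 00--0✓ 00--1✓ 00-0-✓ 00-1-✓ 000--✓ 001--✓ 1--01 1--10✓ 1-0-1 1-01-✓ 11--1 11-1-
Round 3: ---10 --01- 00---
PIs = {---10, --01-, -0-01, -00-1, -01-0, -010-, 0-1-0, 00---, 1--01, 1-0-1, 11--1, 11-1-}

NONE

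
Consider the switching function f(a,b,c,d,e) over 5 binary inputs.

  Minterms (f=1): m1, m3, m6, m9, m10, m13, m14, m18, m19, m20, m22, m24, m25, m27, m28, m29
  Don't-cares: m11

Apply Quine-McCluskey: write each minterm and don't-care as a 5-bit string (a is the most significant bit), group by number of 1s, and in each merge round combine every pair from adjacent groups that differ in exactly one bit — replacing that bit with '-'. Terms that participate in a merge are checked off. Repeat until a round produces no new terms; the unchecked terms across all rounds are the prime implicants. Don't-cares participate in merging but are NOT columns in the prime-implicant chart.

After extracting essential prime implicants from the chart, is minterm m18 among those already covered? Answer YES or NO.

NO

[col 0] 00001*, 00011*, 00110*, 01001*, 01010*, 01011*, 01101*, 01110*, 10010*, 10011*, 10100*, 10110*, 11000*, 11001*, 11011*, 11100*, 11101*
[col 1] -0011*, -0110, -1001*, -1011*, -1101*, 0-001*, 0-011*, 0-110, 000-1*, 01-01*, 01-10, 010-1*, 0101-, 1-011*, 1-100, 10-10, 1001-, 101-0, 11-00*, 11-01*, 110-1*, 1100-*, 1110-*
[col 2] --011, -1-01, -10-1, 0-0-1, 11-0-
Prime implicants: --011, -0110, -1-01, -10-1, 0-0-1, 0-110, 01-10, 0101-, 1-100, 10-10, 1001-, 101-0, 11-0-
PI chart (minterm → PIs covering it):
  1 | 0-0-1  (sole → essential)
  3 | --011,0-0-1
  6 | -0110,0-110
  9 | -1-01,-10-1,0-0-1
  10 | 01-10,0101-
  13 | -1-01  (sole → essential)
  14 | 0-110,01-10
  18 | 10-10,1001-
  19 | --011,1001-
  20 | 1-100,101-0
  22 | -0110,10-10,101-0
  24 | 11-0-  (sole → essential)
  25 | -1-01,-10-1,11-0-
  27 | --011,-10-1
  28 | 1-100,11-0-
  29 | -1-01,11-0-
Essential prime implicants: -1-01, 0-0-1, 11-0-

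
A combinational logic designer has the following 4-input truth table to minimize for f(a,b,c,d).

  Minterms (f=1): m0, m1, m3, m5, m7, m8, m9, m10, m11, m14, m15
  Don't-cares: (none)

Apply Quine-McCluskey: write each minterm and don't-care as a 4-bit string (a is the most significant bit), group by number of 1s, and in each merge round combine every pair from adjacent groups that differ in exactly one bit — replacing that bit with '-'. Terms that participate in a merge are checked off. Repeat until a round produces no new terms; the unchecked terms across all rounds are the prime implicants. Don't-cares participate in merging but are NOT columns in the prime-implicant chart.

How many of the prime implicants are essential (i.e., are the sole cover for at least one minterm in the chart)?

3

size-2^0 implicants → 0000(✓)  0001(✓)  0011(✓)  0101(✓)  0111(✓)  1000(✓)  1001(✓)  1010(✓)  1011(✓)  1110(✓)  1111(✓)
size-2^1 implicants → -000(✓)  -001(✓)  -011(✓)  -111(✓)  0-01(✓)  0-11(✓)  00-1(✓)  000-(✓)  01-1(✓)  1-10(✓)  1-11(✓)  10-0(✓)  10-1(✓)  100-(✓)  101-(✓)  111-(✓)
size-2^2 implicants → --11  -0-1  -00-  0--1  1-1-  10--
Unchecked terms (primes): --11, -0-1, -00-, 0--1, 1-1-, 10--
Minterm coverage:
  m0 ⊆ -00- [E]
  m1 ⊆ -0-1,-00-,0--1
  m3 ⊆ --11,-0-1,0--1
  m5 ⊆ 0--1 [E]
  m7 ⊆ --11,0--1
  m8 ⊆ -00-,10--
  m9 ⊆ -0-1,-00-,10--
  m10 ⊆ 1-1-,10--
  m11 ⊆ --11,-0-1,1-1-,10--
  m14 ⊆ 1-1- [E]
  m15 ⊆ --11,1-1-
E = {-00-, 0--1, 1-1-}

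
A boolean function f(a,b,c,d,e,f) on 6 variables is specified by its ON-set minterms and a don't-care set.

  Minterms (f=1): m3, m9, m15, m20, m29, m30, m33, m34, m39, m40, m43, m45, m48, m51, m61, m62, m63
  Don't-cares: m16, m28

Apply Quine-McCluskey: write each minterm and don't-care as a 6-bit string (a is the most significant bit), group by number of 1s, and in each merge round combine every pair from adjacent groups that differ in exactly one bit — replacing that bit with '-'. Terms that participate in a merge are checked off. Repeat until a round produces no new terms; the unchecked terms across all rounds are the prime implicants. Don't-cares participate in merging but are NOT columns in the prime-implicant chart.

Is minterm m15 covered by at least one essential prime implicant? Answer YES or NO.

[col 0] 000011, 001001, 001111, 010000*, 010100*, 011100*, 011101*, 011110*, 100001, 100010, 100111, 101000, 101011, 101101*, 110000*, 110011, 111101*, 111110*, 111111*
[col 1] -10000, -11101, -11110, 01-100, 010-00, 0111-0, 01110-, 1-1101, 1111-1, 11111-
Prime implicants: -10000, -11101, -11110, 000011, 001001, 001111, 01-100, 010-00, 0111-0, 01110-, 1-1101, 100001, 100010, 100111, 101000, 101011, 110011, 1111-1, 11111-
PI chart (minterm → PIs covering it):
  3 | 000011  (sole → essential)
  9 | 001001  (sole → essential)
  15 | 001111  (sole → essential)
  20 | 01-100,010-00
  29 | -11101,01110-
  30 | -11110,0111-0
  33 | 100001  (sole → essential)
  34 | 100010  (sole → essential)
  39 | 100111  (sole → essential)
  40 | 101000  (sole → essential)
  43 | 101011  (sole → essential)
  45 | 1-1101  (sole → essential)
  48 | -10000  (sole → essential)
  51 | 110011  (sole → essential)
  61 | -11101,1-1101,1111-1
  62 | -11110,11111-
  63 | 1111-1,11111-
Essential prime implicants: -10000, 000011, 001001, 001111, 1-1101, 100001, 100010, 100111, 101000, 101011, 110011

YES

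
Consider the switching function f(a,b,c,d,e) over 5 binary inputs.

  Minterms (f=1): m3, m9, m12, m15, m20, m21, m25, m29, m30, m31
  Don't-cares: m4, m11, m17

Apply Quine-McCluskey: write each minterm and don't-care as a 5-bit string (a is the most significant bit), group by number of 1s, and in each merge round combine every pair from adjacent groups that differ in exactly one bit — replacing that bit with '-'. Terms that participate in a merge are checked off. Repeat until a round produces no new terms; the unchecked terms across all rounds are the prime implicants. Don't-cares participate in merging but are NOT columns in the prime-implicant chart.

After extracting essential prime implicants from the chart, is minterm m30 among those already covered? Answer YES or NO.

Round 0: 00011✓ 00100✓ 01001✓ 01011✓ 01100✓ 01111✓ 10001✓ 10100✓ 10101✓ 11001✓ 11101✓ 11110✓ 11111✓
Round 1: -0100 -1001 -1111 0-011 0-100 01-11 010-1 1-001✓ 1-101✓ 10-01✓ 1010- 11-01✓ 111-1 1111-
Round 2: 1--01
PIs = {-0100, -1001, -1111, 0-011, 0-100, 01-11, 010-1, 1--01, 1010-, 111-1, 1111-}
Coverage chart:
  m3: 0-011 ←essential
  m9: -1001,010-1
  m12: 0-100 ←essential
  m15: -1111,01-11
  m20: -0100,1010-
  m21: 1--01,1010-
  m25: -1001,1--01
  m29: 1--01,111-1
  m30: 1111- ←essential
  m31: -1111,111-1,1111-
Essential: 0-011, 0-100, 1111-

YES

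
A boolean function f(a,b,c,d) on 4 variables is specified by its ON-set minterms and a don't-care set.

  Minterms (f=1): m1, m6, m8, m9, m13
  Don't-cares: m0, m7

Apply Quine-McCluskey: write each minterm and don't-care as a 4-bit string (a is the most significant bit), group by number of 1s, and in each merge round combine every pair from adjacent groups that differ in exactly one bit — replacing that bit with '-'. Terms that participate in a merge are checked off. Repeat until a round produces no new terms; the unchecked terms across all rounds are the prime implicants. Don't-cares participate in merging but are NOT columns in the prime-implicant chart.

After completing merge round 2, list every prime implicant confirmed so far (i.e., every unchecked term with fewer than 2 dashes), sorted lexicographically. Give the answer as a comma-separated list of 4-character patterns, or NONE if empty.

011-, 1-01

size-2^0 implicants → 0000(✓)  0001(✓)  0110(✓)  0111(✓)  1000(✓)  1001(✓)  1101(✓)
size-2^1 implicants → -000(✓)  -001(✓)  000-(✓)  011-  1-01  100-(✓)
size-2^2 implicants → -00-
Unchecked terms (primes): -00-, 011-, 1-01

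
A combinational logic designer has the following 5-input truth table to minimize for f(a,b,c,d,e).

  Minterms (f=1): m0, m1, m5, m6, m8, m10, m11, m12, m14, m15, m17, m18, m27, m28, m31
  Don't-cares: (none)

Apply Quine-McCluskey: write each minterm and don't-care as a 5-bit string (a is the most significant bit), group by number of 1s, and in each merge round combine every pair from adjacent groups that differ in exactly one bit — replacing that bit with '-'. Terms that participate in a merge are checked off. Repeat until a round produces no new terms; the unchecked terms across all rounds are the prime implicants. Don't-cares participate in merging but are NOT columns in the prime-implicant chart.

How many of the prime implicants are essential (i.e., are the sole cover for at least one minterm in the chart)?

6

[col 0] 00000*, 00001*, 00101*, 00110*, 01000*, 01010*, 01011*, 01100*, 01110*, 01111*, 10001*, 10010, 11011*, 11100*, 11111*
[col 1] -0001, -1011*, -1100, -1111*, 0-000, 0-110, 00-01, 0000-, 01-00*, 01-10*, 01-11*, 010-0*, 0101-*, 011-0*, 0111-*, 11-11*
[col 2] -1-11, 01--0, 01-1-
Prime implicants: -0001, -1-11, -1100, 0-000, 0-110, 00-01, 0000-, 01--0, 01-1-, 10010
PI chart (minterm → PIs covering it):
  0 | 0-000,0000-
  1 | -0001,00-01,0000-
  5 | 00-01  (sole → essential)
  6 | 0-110  (sole → essential)
  8 | 0-000,01--0
  10 | 01--0,01-1-
  11 | -1-11,01-1-
  12 | -1100,01--0
  14 | 0-110,01--0,01-1-
  15 | -1-11,01-1-
  17 | -0001  (sole → essential)
  18 | 10010  (sole → essential)
  27 | -1-11  (sole → essential)
  28 | -1100  (sole → essential)
  31 | -1-11  (sole → essential)
Essential prime implicants: -0001, -1-11, -1100, 0-110, 00-01, 10010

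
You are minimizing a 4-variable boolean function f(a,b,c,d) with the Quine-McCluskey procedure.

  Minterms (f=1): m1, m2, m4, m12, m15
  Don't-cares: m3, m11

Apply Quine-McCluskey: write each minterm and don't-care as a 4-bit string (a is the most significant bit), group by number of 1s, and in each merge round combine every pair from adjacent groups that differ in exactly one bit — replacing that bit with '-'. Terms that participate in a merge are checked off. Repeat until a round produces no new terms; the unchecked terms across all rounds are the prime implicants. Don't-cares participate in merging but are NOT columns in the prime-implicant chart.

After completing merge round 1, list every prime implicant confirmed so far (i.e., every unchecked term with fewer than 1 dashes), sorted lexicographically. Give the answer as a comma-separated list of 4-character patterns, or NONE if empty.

NONE

[col 0] 0001*, 0010*, 0011*, 0100*, 1011*, 1100*, 1111*
[col 1] -011, -100, 00-1, 001-, 1-11
Prime implicants: -011, -100, 00-1, 001-, 1-11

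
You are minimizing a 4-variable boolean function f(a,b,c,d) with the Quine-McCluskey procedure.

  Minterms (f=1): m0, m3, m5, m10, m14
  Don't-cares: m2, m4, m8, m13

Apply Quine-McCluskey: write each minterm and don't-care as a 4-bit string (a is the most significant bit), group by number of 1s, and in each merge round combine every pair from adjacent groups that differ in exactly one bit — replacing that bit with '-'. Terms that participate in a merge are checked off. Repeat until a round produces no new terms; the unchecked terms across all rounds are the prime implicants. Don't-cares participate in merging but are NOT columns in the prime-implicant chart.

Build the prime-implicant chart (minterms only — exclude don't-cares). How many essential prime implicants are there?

2

size-2^0 implicants → 0000(✓)  0010(✓)  0011(✓)  0100(✓)  0101(✓)  1000(✓)  1010(✓)  1101(✓)  1110(✓)
size-2^1 implicants → -000(✓)  -010(✓)  -101  0-00  00-0(✓)  001-  010-  1-10  10-0(✓)
size-2^2 implicants → -0-0
Unchecked terms (primes): -0-0, -101, 0-00, 001-, 010-, 1-10
Minterm coverage:
  m0 ⊆ -0-0,0-00
  m3 ⊆ 001- [E]
  m5 ⊆ -101,010-
  m10 ⊆ -0-0,1-10
  m14 ⊆ 1-10 [E]
E = {001-, 1-10}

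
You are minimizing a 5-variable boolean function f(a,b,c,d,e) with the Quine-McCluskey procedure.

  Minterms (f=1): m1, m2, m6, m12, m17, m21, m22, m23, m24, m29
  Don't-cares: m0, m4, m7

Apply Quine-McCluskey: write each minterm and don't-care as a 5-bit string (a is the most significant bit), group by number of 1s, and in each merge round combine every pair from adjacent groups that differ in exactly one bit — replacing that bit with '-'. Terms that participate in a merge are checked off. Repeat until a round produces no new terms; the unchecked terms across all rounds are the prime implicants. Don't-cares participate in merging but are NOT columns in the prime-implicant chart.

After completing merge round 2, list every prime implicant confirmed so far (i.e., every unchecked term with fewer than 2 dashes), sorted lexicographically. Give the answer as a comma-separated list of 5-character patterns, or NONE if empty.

Round 0: 00000✓ 00001✓ 00010✓ 00100✓ 00110✓ 00111✓ 01100✓ 10001✓ 10101✓ 10110✓ 10111✓ 11000 11101✓
Round 1: -0001 -0110✓ -0111✓ 0-100 00-00✓ 00-10✓ 000-0✓ 0000- 001-0✓ 0011-✓ 1-101 10-01 101-1 1011-✓
Round 2: -011- 00--0
PIs = {-0001, -011-, 0-100, 00--0, 0000-, 1-101, 10-01, 101-1, 11000}

-0001, 0-100, 0000-, 1-101, 10-01, 101-1, 11000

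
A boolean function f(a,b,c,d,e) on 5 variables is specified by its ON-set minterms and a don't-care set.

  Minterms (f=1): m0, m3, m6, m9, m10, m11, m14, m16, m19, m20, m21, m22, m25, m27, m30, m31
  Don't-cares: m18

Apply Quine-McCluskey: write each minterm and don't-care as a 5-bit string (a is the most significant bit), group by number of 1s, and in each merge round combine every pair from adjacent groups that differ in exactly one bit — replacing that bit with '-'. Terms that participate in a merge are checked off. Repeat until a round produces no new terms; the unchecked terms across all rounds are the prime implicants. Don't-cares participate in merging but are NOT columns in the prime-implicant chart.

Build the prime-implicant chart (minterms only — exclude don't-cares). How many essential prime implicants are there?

Round 0: 00000✓ 00011✓ 00110✓ 01001✓ 01010✓ 01011✓ 01110✓ 10000✓ 10010✓ 10011✓ 10100✓ 10101✓ 10110✓ 11001✓ 11011✓ 11110✓ 11111✓
Round 1: -0000 -0011✓ -0110✓ -1001✓ -1011✓ -1110✓ 0-011✓ 0-110✓ 01-10 010-1✓ 0101- 1-011✓ 1-110✓ 10-00✓ 10-10✓ 100-0✓ 1001- 101-0✓ 1010- 11-11 110-1✓ 1111-
Round 2: --011 --110 -10-1 10--0
PIs = {--011, --110, -0000, -10-1, 01-10, 0101-, 10--0, 1001-, 1010-, 11-11, 1111-}
Coverage chart:
  m0: -0000 ←essential
  m3: --011 ←essential
  m6: --110 ←essential
  m9: -10-1 ←essential
  m10: 01-10,0101-
  m11: --011,-10-1,0101-
  m14: --110,01-10
  m16: -0000,10--0
  m19: --011,1001-
  m20: 10--0,1010-
  m21: 1010- ←essential
  m22: --110,10--0
  m25: -10-1 ←essential
  m27: --011,-10-1,11-11
  m30: --110,1111-
  m31: 11-11,1111-
Essential: --011, --110, -0000, -10-1, 1010-

5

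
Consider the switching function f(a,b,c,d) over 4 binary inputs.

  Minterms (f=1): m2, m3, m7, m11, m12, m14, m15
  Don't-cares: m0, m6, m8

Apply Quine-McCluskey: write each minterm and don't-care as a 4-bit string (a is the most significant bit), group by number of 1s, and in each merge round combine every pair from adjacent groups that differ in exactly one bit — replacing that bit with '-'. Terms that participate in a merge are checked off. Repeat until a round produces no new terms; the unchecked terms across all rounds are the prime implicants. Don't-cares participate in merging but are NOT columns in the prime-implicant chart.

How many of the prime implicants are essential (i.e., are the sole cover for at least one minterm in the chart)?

[col 0] 0000*, 0010*, 0011*, 0110*, 0111*, 1000*, 1011*, 1100*, 1110*, 1111*
[col 1] -000, -011*, -110*, -111*, 0-10*, 0-11*, 00-0, 001-*, 011-*, 1-00, 1-11*, 11-0, 111-*
[col 2] --11, -11-, 0-1-
Prime implicants: --11, -000, -11-, 0-1-, 00-0, 1-00, 11-0
PI chart (minterm → PIs covering it):
  2 | 0-1-,00-0
  3 | --11,0-1-
  7 | --11,-11-,0-1-
  11 | --11  (sole → essential)
  12 | 1-00,11-0
  14 | -11-,11-0
  15 | --11,-11-
Essential prime implicants: --11

1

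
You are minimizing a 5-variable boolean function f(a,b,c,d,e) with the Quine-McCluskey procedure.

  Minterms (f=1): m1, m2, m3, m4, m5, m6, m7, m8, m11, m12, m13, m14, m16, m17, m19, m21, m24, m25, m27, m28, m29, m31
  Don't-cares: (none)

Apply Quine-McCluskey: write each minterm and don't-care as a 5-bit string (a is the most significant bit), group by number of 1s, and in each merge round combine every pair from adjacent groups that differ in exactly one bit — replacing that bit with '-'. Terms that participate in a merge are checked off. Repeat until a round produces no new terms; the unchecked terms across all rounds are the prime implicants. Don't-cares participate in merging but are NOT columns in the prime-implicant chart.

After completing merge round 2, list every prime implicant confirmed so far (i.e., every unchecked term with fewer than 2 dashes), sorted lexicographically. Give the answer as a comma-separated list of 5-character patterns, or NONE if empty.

NONE

[col 0] 00001*, 00010*, 00011*, 00100*, 00101*, 00110*, 00111*, 01000*, 01011*, 01100*, 01101*, 01110*, 10000*, 10001*, 10011*, 10101*, 11000*, 11001*, 11011*, 11100*, 11101*, 11111*
[col 1] -0001*, -0011*, -0101*, -1000*, -1011*, -1100*, -1101*, 0-011*, 0-100*, 0-101*, 0-110*, 00-01*, 00-10*, 00-11*, 000-1*, 0001-*, 001-0*, 001-1*, 0010-*, 0011-*, 01-00*, 011-0*, 0110-*, 1-000*, 1-001*, 1-011*, 1-101*, 10-01*, 100-1*, 1000-*, 11-00*, 11-01*, 11-11*, 110-1*, 1100-*, 111-1*, 1110-*
[col 2] --011, --101, -0-01, -00-1, -1-00, -110-, 0-1-0, 0-10-, 00--1, 00-1-, 001--, 1--01, 1-0-1, 1-00-, 11--1, 11-0-
Prime implicants: --011, --101, -0-01, -00-1, -1-00, -110-, 0-1-0, 0-10-, 00--1, 00-1-, 001--, 1--01, 1-0-1, 1-00-, 11--1, 11-0-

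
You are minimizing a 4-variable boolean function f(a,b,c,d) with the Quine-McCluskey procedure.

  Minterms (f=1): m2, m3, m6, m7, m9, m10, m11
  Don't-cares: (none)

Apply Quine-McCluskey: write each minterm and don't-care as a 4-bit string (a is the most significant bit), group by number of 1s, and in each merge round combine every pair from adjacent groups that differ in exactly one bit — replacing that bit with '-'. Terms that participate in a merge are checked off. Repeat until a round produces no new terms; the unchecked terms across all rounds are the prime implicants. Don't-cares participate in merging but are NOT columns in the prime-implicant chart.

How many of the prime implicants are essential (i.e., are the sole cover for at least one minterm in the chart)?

[col 0] 0010*, 0011*, 0110*, 0111*, 1001*, 1010*, 1011*
[col 1] -010*, -011*, 0-10*, 0-11*, 001-*, 011-*, 10-1, 101-*
[col 2] -01-, 0-1-
Prime implicants: -01-, 0-1-, 10-1
PI chart (minterm → PIs covering it):
  2 | -01-,0-1-
  3 | -01-,0-1-
  6 | 0-1-  (sole → essential)
  7 | 0-1-  (sole → essential)
  9 | 10-1  (sole → essential)
  10 | -01-  (sole → essential)
  11 | -01-,10-1
Essential prime implicants: -01-, 0-1-, 10-1

3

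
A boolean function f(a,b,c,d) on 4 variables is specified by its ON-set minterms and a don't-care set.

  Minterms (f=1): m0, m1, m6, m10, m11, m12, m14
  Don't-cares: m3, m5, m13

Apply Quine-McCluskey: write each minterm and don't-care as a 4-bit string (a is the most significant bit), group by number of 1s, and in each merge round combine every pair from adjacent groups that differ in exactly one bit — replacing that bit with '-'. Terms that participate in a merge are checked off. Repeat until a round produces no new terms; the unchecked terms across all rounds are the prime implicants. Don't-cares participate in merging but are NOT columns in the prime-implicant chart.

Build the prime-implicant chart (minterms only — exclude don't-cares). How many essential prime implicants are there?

2

[col 0] 0000*, 0001*, 0011*, 0101*, 0110*, 1010*, 1011*, 1100*, 1101*, 1110*
[col 1] -011, -101, -110, 0-01, 00-1, 000-, 1-10, 101-, 11-0, 110-
Prime implicants: -011, -101, -110, 0-01, 00-1, 000-, 1-10, 101-, 11-0, 110-
PI chart (minterm → PIs covering it):
  0 | 000-  (sole → essential)
  1 | 0-01,00-1,000-
  6 | -110  (sole → essential)
  10 | 1-10,101-
  11 | -011,101-
  12 | 11-0,110-
  14 | -110,1-10,11-0
Essential prime implicants: -110, 000-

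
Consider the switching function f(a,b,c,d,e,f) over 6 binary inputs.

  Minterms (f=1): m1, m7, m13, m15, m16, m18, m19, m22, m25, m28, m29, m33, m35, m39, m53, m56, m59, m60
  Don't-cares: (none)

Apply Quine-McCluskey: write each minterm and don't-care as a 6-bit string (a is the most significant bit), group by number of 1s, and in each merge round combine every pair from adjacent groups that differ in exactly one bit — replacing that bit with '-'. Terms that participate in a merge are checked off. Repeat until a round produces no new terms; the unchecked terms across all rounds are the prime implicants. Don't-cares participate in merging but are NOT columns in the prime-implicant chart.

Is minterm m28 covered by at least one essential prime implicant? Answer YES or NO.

NO

Round 0: 000001✓ 000111✓ 001101✓ 001111✓ 010000✓ 010010✓ 010011✓ 010110✓ 011001✓ 011100✓ 011101✓ 100001✓ 100011✓ 100111✓ 110101 111000✓ 111011 111100✓
Round 1: -00001 -00111 -11100 0-1101 00-111 0011-1 010-10 0100-0 01001- 011-01 01110- 100-11 1000-1 111-00
PIs = {-00001, -00111, -11100, 0-1101, 00-111, 0011-1, 010-10, 0100-0, 01001-, 011-01, 01110-, 100-11, 1000-1, 110101, 111-00, 111011}
Coverage chart:
  m1: -00001 ←essential
  m7: -00111,00-111
  m13: 0-1101,0011-1
  m15: 00-111,0011-1
  m16: 0100-0 ←essential
  m18: 010-10,0100-0,01001-
  m19: 01001- ←essential
  m22: 010-10 ←essential
  m25: 011-01 ←essential
  m28: -11100,01110-
  m29: 0-1101,011-01,01110-
  m33: -00001,1000-1
  m35: 100-11,1000-1
  m39: -00111,100-11
  m53: 110101 ←essential
  m56: 111-00 ←essential
  m59: 111011 ←essential
  m60: -11100,111-00
Essential: -00001, 010-10, 0100-0, 01001-, 011-01, 110101, 111-00, 111011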